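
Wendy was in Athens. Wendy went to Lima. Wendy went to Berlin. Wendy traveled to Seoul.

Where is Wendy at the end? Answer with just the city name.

Answer: Seoul

Derivation:
Tracking Wendy's location:
Start: Wendy is in Athens.
After move 1: Athens -> Lima. Wendy is in Lima.
After move 2: Lima -> Berlin. Wendy is in Berlin.
After move 3: Berlin -> Seoul. Wendy is in Seoul.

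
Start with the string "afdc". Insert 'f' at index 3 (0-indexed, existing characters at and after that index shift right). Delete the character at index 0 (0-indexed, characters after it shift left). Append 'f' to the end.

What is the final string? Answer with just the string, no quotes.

Applying each edit step by step:
Start: "afdc"
Op 1 (insert 'f' at idx 3): "afdc" -> "afdfc"
Op 2 (delete idx 0 = 'a'): "afdfc" -> "fdfc"
Op 3 (append 'f'): "fdfc" -> "fdfcf"

Answer: fdfcf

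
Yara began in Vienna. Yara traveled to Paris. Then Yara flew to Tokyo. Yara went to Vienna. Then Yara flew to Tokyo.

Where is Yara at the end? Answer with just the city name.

Answer: Tokyo

Derivation:
Tracking Yara's location:
Start: Yara is in Vienna.
After move 1: Vienna -> Paris. Yara is in Paris.
After move 2: Paris -> Tokyo. Yara is in Tokyo.
After move 3: Tokyo -> Vienna. Yara is in Vienna.
After move 4: Vienna -> Tokyo. Yara is in Tokyo.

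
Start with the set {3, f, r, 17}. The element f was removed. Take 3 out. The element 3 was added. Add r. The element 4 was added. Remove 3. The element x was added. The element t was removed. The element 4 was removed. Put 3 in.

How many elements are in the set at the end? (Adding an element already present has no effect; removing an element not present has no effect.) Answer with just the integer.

Answer: 4

Derivation:
Tracking the set through each operation:
Start: {17, 3, f, r}
Event 1 (remove f): removed. Set: {17, 3, r}
Event 2 (remove 3): removed. Set: {17, r}
Event 3 (add 3): added. Set: {17, 3, r}
Event 4 (add r): already present, no change. Set: {17, 3, r}
Event 5 (add 4): added. Set: {17, 3, 4, r}
Event 6 (remove 3): removed. Set: {17, 4, r}
Event 7 (add x): added. Set: {17, 4, r, x}
Event 8 (remove t): not present, no change. Set: {17, 4, r, x}
Event 9 (remove 4): removed. Set: {17, r, x}
Event 10 (add 3): added. Set: {17, 3, r, x}

Final set: {17, 3, r, x} (size 4)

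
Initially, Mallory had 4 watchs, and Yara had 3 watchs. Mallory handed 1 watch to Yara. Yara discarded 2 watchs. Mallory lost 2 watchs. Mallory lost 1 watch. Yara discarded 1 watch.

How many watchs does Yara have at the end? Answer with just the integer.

Answer: 1

Derivation:
Tracking counts step by step:
Start: Mallory=4, Yara=3
Event 1 (Mallory -> Yara, 1): Mallory: 4 -> 3, Yara: 3 -> 4. State: Mallory=3, Yara=4
Event 2 (Yara -2): Yara: 4 -> 2. State: Mallory=3, Yara=2
Event 3 (Mallory -2): Mallory: 3 -> 1. State: Mallory=1, Yara=2
Event 4 (Mallory -1): Mallory: 1 -> 0. State: Mallory=0, Yara=2
Event 5 (Yara -1): Yara: 2 -> 1. State: Mallory=0, Yara=1

Yara's final count: 1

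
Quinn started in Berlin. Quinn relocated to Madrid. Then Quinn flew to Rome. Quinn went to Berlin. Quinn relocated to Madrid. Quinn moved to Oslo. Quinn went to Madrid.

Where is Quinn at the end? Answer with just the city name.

Answer: Madrid

Derivation:
Tracking Quinn's location:
Start: Quinn is in Berlin.
After move 1: Berlin -> Madrid. Quinn is in Madrid.
After move 2: Madrid -> Rome. Quinn is in Rome.
After move 3: Rome -> Berlin. Quinn is in Berlin.
After move 4: Berlin -> Madrid. Quinn is in Madrid.
After move 5: Madrid -> Oslo. Quinn is in Oslo.
After move 6: Oslo -> Madrid. Quinn is in Madrid.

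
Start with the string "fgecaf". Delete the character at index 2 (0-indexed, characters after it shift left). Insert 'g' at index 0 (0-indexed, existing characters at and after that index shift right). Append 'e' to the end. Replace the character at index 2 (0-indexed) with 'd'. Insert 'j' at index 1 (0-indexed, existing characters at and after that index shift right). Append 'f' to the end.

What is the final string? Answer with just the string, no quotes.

Answer: gjfdcafef

Derivation:
Applying each edit step by step:
Start: "fgecaf"
Op 1 (delete idx 2 = 'e'): "fgecaf" -> "fgcaf"
Op 2 (insert 'g' at idx 0): "fgcaf" -> "gfgcaf"
Op 3 (append 'e'): "gfgcaf" -> "gfgcafe"
Op 4 (replace idx 2: 'g' -> 'd'): "gfgcafe" -> "gfdcafe"
Op 5 (insert 'j' at idx 1): "gfdcafe" -> "gjfdcafe"
Op 6 (append 'f'): "gjfdcafe" -> "gjfdcafef"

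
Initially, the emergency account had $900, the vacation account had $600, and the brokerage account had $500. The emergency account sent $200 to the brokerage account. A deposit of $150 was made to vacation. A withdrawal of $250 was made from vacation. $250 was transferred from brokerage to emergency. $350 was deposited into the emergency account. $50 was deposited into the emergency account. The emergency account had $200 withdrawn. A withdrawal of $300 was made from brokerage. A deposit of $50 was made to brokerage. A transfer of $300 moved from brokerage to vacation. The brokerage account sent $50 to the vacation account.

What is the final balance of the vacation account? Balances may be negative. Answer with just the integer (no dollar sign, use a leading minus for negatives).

Answer: 850

Derivation:
Tracking account balances step by step:
Start: emergency=900, vacation=600, brokerage=500
Event 1 (transfer 200 emergency -> brokerage): emergency: 900 - 200 = 700, brokerage: 500 + 200 = 700. Balances: emergency=700, vacation=600, brokerage=700
Event 2 (deposit 150 to vacation): vacation: 600 + 150 = 750. Balances: emergency=700, vacation=750, brokerage=700
Event 3 (withdraw 250 from vacation): vacation: 750 - 250 = 500. Balances: emergency=700, vacation=500, brokerage=700
Event 4 (transfer 250 brokerage -> emergency): brokerage: 700 - 250 = 450, emergency: 700 + 250 = 950. Balances: emergency=950, vacation=500, brokerage=450
Event 5 (deposit 350 to emergency): emergency: 950 + 350 = 1300. Balances: emergency=1300, vacation=500, brokerage=450
Event 6 (deposit 50 to emergency): emergency: 1300 + 50 = 1350. Balances: emergency=1350, vacation=500, brokerage=450
Event 7 (withdraw 200 from emergency): emergency: 1350 - 200 = 1150. Balances: emergency=1150, vacation=500, brokerage=450
Event 8 (withdraw 300 from brokerage): brokerage: 450 - 300 = 150. Balances: emergency=1150, vacation=500, brokerage=150
Event 9 (deposit 50 to brokerage): brokerage: 150 + 50 = 200. Balances: emergency=1150, vacation=500, brokerage=200
Event 10 (transfer 300 brokerage -> vacation): brokerage: 200 - 300 = -100, vacation: 500 + 300 = 800. Balances: emergency=1150, vacation=800, brokerage=-100
Event 11 (transfer 50 brokerage -> vacation): brokerage: -100 - 50 = -150, vacation: 800 + 50 = 850. Balances: emergency=1150, vacation=850, brokerage=-150

Final balance of vacation: 850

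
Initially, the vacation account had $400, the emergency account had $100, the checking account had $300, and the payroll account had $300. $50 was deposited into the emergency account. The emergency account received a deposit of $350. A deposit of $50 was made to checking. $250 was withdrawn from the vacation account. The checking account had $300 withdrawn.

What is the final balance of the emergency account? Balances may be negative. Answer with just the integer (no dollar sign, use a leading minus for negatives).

Tracking account balances step by step:
Start: vacation=400, emergency=100, checking=300, payroll=300
Event 1 (deposit 50 to emergency): emergency: 100 + 50 = 150. Balances: vacation=400, emergency=150, checking=300, payroll=300
Event 2 (deposit 350 to emergency): emergency: 150 + 350 = 500. Balances: vacation=400, emergency=500, checking=300, payroll=300
Event 3 (deposit 50 to checking): checking: 300 + 50 = 350. Balances: vacation=400, emergency=500, checking=350, payroll=300
Event 4 (withdraw 250 from vacation): vacation: 400 - 250 = 150. Balances: vacation=150, emergency=500, checking=350, payroll=300
Event 5 (withdraw 300 from checking): checking: 350 - 300 = 50. Balances: vacation=150, emergency=500, checking=50, payroll=300

Final balance of emergency: 500

Answer: 500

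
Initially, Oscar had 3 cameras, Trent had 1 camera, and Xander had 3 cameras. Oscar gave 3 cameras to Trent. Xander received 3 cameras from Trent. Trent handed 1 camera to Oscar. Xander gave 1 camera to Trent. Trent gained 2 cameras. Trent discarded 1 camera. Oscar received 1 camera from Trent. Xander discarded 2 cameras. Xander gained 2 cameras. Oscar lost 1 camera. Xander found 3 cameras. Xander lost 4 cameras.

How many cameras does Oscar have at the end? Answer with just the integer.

Answer: 1

Derivation:
Tracking counts step by step:
Start: Oscar=3, Trent=1, Xander=3
Event 1 (Oscar -> Trent, 3): Oscar: 3 -> 0, Trent: 1 -> 4. State: Oscar=0, Trent=4, Xander=3
Event 2 (Trent -> Xander, 3): Trent: 4 -> 1, Xander: 3 -> 6. State: Oscar=0, Trent=1, Xander=6
Event 3 (Trent -> Oscar, 1): Trent: 1 -> 0, Oscar: 0 -> 1. State: Oscar=1, Trent=0, Xander=6
Event 4 (Xander -> Trent, 1): Xander: 6 -> 5, Trent: 0 -> 1. State: Oscar=1, Trent=1, Xander=5
Event 5 (Trent +2): Trent: 1 -> 3. State: Oscar=1, Trent=3, Xander=5
Event 6 (Trent -1): Trent: 3 -> 2. State: Oscar=1, Trent=2, Xander=5
Event 7 (Trent -> Oscar, 1): Trent: 2 -> 1, Oscar: 1 -> 2. State: Oscar=2, Trent=1, Xander=5
Event 8 (Xander -2): Xander: 5 -> 3. State: Oscar=2, Trent=1, Xander=3
Event 9 (Xander +2): Xander: 3 -> 5. State: Oscar=2, Trent=1, Xander=5
Event 10 (Oscar -1): Oscar: 2 -> 1. State: Oscar=1, Trent=1, Xander=5
Event 11 (Xander +3): Xander: 5 -> 8. State: Oscar=1, Trent=1, Xander=8
Event 12 (Xander -4): Xander: 8 -> 4. State: Oscar=1, Trent=1, Xander=4

Oscar's final count: 1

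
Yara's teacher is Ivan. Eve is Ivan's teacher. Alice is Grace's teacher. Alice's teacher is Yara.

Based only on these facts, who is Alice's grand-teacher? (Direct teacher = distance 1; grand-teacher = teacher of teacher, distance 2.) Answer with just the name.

Answer: Ivan

Derivation:
Reconstructing the teacher chain from the given facts:
  Eve -> Ivan -> Yara -> Alice -> Grace
(each arrow means 'teacher of the next')
Positions in the chain (0 = top):
  position of Eve: 0
  position of Ivan: 1
  position of Yara: 2
  position of Alice: 3
  position of Grace: 4

Alice is at position 3; the grand-teacher is 2 steps up the chain, i.e. position 1: Ivan.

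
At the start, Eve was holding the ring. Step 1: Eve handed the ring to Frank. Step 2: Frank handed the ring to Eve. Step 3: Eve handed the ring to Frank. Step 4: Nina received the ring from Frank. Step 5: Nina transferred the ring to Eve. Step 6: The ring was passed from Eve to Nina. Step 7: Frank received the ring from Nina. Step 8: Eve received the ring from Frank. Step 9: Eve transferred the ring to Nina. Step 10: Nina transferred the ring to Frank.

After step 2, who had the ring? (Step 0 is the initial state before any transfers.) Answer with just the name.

Tracking the ring holder through step 2:
After step 0 (start): Eve
After step 1: Frank
After step 2: Eve

At step 2, the holder is Eve.

Answer: Eve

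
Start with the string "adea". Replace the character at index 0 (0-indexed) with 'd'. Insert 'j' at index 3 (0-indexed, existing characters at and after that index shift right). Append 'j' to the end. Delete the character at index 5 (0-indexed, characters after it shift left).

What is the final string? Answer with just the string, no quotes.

Applying each edit step by step:
Start: "adea"
Op 1 (replace idx 0: 'a' -> 'd'): "adea" -> "ddea"
Op 2 (insert 'j' at idx 3): "ddea" -> "ddeja"
Op 3 (append 'j'): "ddeja" -> "ddejaj"
Op 4 (delete idx 5 = 'j'): "ddejaj" -> "ddeja"

Answer: ddeja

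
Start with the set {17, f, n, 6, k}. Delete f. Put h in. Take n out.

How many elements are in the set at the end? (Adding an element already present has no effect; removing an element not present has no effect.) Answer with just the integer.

Answer: 4

Derivation:
Tracking the set through each operation:
Start: {17, 6, f, k, n}
Event 1 (remove f): removed. Set: {17, 6, k, n}
Event 2 (add h): added. Set: {17, 6, h, k, n}
Event 3 (remove n): removed. Set: {17, 6, h, k}

Final set: {17, 6, h, k} (size 4)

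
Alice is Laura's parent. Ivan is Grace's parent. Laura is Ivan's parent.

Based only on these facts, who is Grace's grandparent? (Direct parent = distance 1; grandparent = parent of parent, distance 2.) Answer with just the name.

Answer: Laura

Derivation:
Reconstructing the parent chain from the given facts:
  Alice -> Laura -> Ivan -> Grace
(each arrow means 'parent of the next')
Positions in the chain (0 = top):
  position of Alice: 0
  position of Laura: 1
  position of Ivan: 2
  position of Grace: 3

Grace is at position 3; the grandparent is 2 steps up the chain, i.e. position 1: Laura.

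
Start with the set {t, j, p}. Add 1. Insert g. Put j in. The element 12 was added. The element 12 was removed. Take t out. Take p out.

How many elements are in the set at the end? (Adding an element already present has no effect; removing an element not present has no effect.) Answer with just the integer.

Answer: 3

Derivation:
Tracking the set through each operation:
Start: {j, p, t}
Event 1 (add 1): added. Set: {1, j, p, t}
Event 2 (add g): added. Set: {1, g, j, p, t}
Event 3 (add j): already present, no change. Set: {1, g, j, p, t}
Event 4 (add 12): added. Set: {1, 12, g, j, p, t}
Event 5 (remove 12): removed. Set: {1, g, j, p, t}
Event 6 (remove t): removed. Set: {1, g, j, p}
Event 7 (remove p): removed. Set: {1, g, j}

Final set: {1, g, j} (size 3)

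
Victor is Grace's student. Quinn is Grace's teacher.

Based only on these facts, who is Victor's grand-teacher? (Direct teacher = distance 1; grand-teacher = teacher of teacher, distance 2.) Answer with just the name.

Answer: Quinn

Derivation:
Reconstructing the teacher chain from the given facts:
  Quinn -> Grace -> Victor
(each arrow means 'teacher of the next')
Positions in the chain (0 = top):
  position of Quinn: 0
  position of Grace: 1
  position of Victor: 2

Victor is at position 2; the grand-teacher is 2 steps up the chain, i.e. position 0: Quinn.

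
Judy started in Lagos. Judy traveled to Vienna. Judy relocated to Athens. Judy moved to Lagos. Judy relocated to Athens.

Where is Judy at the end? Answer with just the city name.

Answer: Athens

Derivation:
Tracking Judy's location:
Start: Judy is in Lagos.
After move 1: Lagos -> Vienna. Judy is in Vienna.
After move 2: Vienna -> Athens. Judy is in Athens.
After move 3: Athens -> Lagos. Judy is in Lagos.
After move 4: Lagos -> Athens. Judy is in Athens.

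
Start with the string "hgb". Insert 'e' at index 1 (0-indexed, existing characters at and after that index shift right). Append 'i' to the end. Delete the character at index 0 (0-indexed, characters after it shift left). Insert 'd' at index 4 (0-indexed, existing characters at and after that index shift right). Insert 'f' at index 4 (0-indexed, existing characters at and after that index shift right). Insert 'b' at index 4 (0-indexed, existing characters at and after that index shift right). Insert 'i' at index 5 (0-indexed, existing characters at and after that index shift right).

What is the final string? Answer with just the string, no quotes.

Answer: egbibifd

Derivation:
Applying each edit step by step:
Start: "hgb"
Op 1 (insert 'e' at idx 1): "hgb" -> "hegb"
Op 2 (append 'i'): "hegb" -> "hegbi"
Op 3 (delete idx 0 = 'h'): "hegbi" -> "egbi"
Op 4 (insert 'd' at idx 4): "egbi" -> "egbid"
Op 5 (insert 'f' at idx 4): "egbid" -> "egbifd"
Op 6 (insert 'b' at idx 4): "egbifd" -> "egbibfd"
Op 7 (insert 'i' at idx 5): "egbibfd" -> "egbibifd"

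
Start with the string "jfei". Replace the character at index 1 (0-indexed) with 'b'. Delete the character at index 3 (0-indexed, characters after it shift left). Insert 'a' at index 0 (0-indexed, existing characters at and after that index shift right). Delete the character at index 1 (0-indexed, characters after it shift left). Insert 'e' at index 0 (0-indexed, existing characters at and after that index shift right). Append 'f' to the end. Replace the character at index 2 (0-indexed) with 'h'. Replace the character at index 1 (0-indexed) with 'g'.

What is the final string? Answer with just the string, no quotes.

Applying each edit step by step:
Start: "jfei"
Op 1 (replace idx 1: 'f' -> 'b'): "jfei" -> "jbei"
Op 2 (delete idx 3 = 'i'): "jbei" -> "jbe"
Op 3 (insert 'a' at idx 0): "jbe" -> "ajbe"
Op 4 (delete idx 1 = 'j'): "ajbe" -> "abe"
Op 5 (insert 'e' at idx 0): "abe" -> "eabe"
Op 6 (append 'f'): "eabe" -> "eabef"
Op 7 (replace idx 2: 'b' -> 'h'): "eabef" -> "eahef"
Op 8 (replace idx 1: 'a' -> 'g'): "eahef" -> "eghef"

Answer: eghef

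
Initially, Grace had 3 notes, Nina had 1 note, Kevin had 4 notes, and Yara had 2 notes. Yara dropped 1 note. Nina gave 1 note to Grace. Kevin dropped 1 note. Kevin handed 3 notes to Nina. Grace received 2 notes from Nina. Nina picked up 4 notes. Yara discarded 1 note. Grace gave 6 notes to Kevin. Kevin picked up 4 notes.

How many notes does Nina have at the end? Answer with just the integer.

Tracking counts step by step:
Start: Grace=3, Nina=1, Kevin=4, Yara=2
Event 1 (Yara -1): Yara: 2 -> 1. State: Grace=3, Nina=1, Kevin=4, Yara=1
Event 2 (Nina -> Grace, 1): Nina: 1 -> 0, Grace: 3 -> 4. State: Grace=4, Nina=0, Kevin=4, Yara=1
Event 3 (Kevin -1): Kevin: 4 -> 3. State: Grace=4, Nina=0, Kevin=3, Yara=1
Event 4 (Kevin -> Nina, 3): Kevin: 3 -> 0, Nina: 0 -> 3. State: Grace=4, Nina=3, Kevin=0, Yara=1
Event 5 (Nina -> Grace, 2): Nina: 3 -> 1, Grace: 4 -> 6. State: Grace=6, Nina=1, Kevin=0, Yara=1
Event 6 (Nina +4): Nina: 1 -> 5. State: Grace=6, Nina=5, Kevin=0, Yara=1
Event 7 (Yara -1): Yara: 1 -> 0. State: Grace=6, Nina=5, Kevin=0, Yara=0
Event 8 (Grace -> Kevin, 6): Grace: 6 -> 0, Kevin: 0 -> 6. State: Grace=0, Nina=5, Kevin=6, Yara=0
Event 9 (Kevin +4): Kevin: 6 -> 10. State: Grace=0, Nina=5, Kevin=10, Yara=0

Nina's final count: 5

Answer: 5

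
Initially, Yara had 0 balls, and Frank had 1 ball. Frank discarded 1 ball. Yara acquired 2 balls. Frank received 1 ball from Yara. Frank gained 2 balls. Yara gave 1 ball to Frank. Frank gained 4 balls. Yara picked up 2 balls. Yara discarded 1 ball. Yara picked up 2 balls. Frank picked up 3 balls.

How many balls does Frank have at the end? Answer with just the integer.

Tracking counts step by step:
Start: Yara=0, Frank=1
Event 1 (Frank -1): Frank: 1 -> 0. State: Yara=0, Frank=0
Event 2 (Yara +2): Yara: 0 -> 2. State: Yara=2, Frank=0
Event 3 (Yara -> Frank, 1): Yara: 2 -> 1, Frank: 0 -> 1. State: Yara=1, Frank=1
Event 4 (Frank +2): Frank: 1 -> 3. State: Yara=1, Frank=3
Event 5 (Yara -> Frank, 1): Yara: 1 -> 0, Frank: 3 -> 4. State: Yara=0, Frank=4
Event 6 (Frank +4): Frank: 4 -> 8. State: Yara=0, Frank=8
Event 7 (Yara +2): Yara: 0 -> 2. State: Yara=2, Frank=8
Event 8 (Yara -1): Yara: 2 -> 1. State: Yara=1, Frank=8
Event 9 (Yara +2): Yara: 1 -> 3. State: Yara=3, Frank=8
Event 10 (Frank +3): Frank: 8 -> 11. State: Yara=3, Frank=11

Frank's final count: 11

Answer: 11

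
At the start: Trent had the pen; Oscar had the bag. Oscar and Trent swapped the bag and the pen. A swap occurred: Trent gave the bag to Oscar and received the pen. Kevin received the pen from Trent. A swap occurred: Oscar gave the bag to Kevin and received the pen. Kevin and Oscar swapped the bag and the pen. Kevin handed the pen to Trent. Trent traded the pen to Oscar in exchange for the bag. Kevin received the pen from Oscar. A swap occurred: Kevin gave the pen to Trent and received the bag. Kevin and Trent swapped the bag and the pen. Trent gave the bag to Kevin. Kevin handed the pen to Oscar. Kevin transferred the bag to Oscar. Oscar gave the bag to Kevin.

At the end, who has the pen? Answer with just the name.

Answer: Oscar

Derivation:
Tracking all object holders:
Start: pen:Trent, bag:Oscar
Event 1 (swap bag<->pen: now bag:Trent, pen:Oscar). State: pen:Oscar, bag:Trent
Event 2 (swap bag<->pen: now bag:Oscar, pen:Trent). State: pen:Trent, bag:Oscar
Event 3 (give pen: Trent -> Kevin). State: pen:Kevin, bag:Oscar
Event 4 (swap bag<->pen: now bag:Kevin, pen:Oscar). State: pen:Oscar, bag:Kevin
Event 5 (swap bag<->pen: now bag:Oscar, pen:Kevin). State: pen:Kevin, bag:Oscar
Event 6 (give pen: Kevin -> Trent). State: pen:Trent, bag:Oscar
Event 7 (swap pen<->bag: now pen:Oscar, bag:Trent). State: pen:Oscar, bag:Trent
Event 8 (give pen: Oscar -> Kevin). State: pen:Kevin, bag:Trent
Event 9 (swap pen<->bag: now pen:Trent, bag:Kevin). State: pen:Trent, bag:Kevin
Event 10 (swap bag<->pen: now bag:Trent, pen:Kevin). State: pen:Kevin, bag:Trent
Event 11 (give bag: Trent -> Kevin). State: pen:Kevin, bag:Kevin
Event 12 (give pen: Kevin -> Oscar). State: pen:Oscar, bag:Kevin
Event 13 (give bag: Kevin -> Oscar). State: pen:Oscar, bag:Oscar
Event 14 (give bag: Oscar -> Kevin). State: pen:Oscar, bag:Kevin

Final state: pen:Oscar, bag:Kevin
The pen is held by Oscar.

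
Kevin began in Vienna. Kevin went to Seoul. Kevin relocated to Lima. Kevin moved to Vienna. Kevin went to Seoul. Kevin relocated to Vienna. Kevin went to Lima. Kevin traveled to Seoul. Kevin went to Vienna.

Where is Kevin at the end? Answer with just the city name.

Answer: Vienna

Derivation:
Tracking Kevin's location:
Start: Kevin is in Vienna.
After move 1: Vienna -> Seoul. Kevin is in Seoul.
After move 2: Seoul -> Lima. Kevin is in Lima.
After move 3: Lima -> Vienna. Kevin is in Vienna.
After move 4: Vienna -> Seoul. Kevin is in Seoul.
After move 5: Seoul -> Vienna. Kevin is in Vienna.
After move 6: Vienna -> Lima. Kevin is in Lima.
After move 7: Lima -> Seoul. Kevin is in Seoul.
After move 8: Seoul -> Vienna. Kevin is in Vienna.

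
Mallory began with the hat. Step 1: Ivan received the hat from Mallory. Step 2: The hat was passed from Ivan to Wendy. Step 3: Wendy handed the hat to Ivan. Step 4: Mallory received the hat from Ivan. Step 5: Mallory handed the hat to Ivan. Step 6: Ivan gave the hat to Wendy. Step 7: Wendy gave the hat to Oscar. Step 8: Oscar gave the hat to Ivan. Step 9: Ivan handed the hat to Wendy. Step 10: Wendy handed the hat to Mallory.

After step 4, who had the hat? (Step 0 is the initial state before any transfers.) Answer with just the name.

Answer: Mallory

Derivation:
Tracking the hat holder through step 4:
After step 0 (start): Mallory
After step 1: Ivan
After step 2: Wendy
After step 3: Ivan
After step 4: Mallory

At step 4, the holder is Mallory.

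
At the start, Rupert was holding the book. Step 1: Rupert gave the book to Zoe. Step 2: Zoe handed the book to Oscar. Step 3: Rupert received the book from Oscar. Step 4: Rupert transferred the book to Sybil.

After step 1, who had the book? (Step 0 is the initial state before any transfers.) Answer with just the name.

Tracking the book holder through step 1:
After step 0 (start): Rupert
After step 1: Zoe

At step 1, the holder is Zoe.

Answer: Zoe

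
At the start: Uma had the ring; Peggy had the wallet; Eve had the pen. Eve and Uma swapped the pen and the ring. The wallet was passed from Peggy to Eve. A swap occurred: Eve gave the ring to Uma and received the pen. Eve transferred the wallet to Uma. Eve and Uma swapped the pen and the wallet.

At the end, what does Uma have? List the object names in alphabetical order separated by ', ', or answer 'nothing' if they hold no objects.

Tracking all object holders:
Start: ring:Uma, wallet:Peggy, pen:Eve
Event 1 (swap pen<->ring: now pen:Uma, ring:Eve). State: ring:Eve, wallet:Peggy, pen:Uma
Event 2 (give wallet: Peggy -> Eve). State: ring:Eve, wallet:Eve, pen:Uma
Event 3 (swap ring<->pen: now ring:Uma, pen:Eve). State: ring:Uma, wallet:Eve, pen:Eve
Event 4 (give wallet: Eve -> Uma). State: ring:Uma, wallet:Uma, pen:Eve
Event 5 (swap pen<->wallet: now pen:Uma, wallet:Eve). State: ring:Uma, wallet:Eve, pen:Uma

Final state: ring:Uma, wallet:Eve, pen:Uma
Uma holds: pen, ring.

Answer: pen, ring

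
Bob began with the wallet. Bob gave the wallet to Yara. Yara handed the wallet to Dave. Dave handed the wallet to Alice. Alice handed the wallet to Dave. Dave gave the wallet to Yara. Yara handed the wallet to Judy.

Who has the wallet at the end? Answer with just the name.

Answer: Judy

Derivation:
Tracking the wallet through each event:
Start: Bob has the wallet.
After event 1: Yara has the wallet.
After event 2: Dave has the wallet.
After event 3: Alice has the wallet.
After event 4: Dave has the wallet.
After event 5: Yara has the wallet.
After event 6: Judy has the wallet.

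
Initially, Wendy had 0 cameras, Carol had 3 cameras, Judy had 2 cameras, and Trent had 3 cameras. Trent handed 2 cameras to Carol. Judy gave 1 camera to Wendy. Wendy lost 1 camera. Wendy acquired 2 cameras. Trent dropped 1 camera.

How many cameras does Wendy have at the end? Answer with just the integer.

Answer: 2

Derivation:
Tracking counts step by step:
Start: Wendy=0, Carol=3, Judy=2, Trent=3
Event 1 (Trent -> Carol, 2): Trent: 3 -> 1, Carol: 3 -> 5. State: Wendy=0, Carol=5, Judy=2, Trent=1
Event 2 (Judy -> Wendy, 1): Judy: 2 -> 1, Wendy: 0 -> 1. State: Wendy=1, Carol=5, Judy=1, Trent=1
Event 3 (Wendy -1): Wendy: 1 -> 0. State: Wendy=0, Carol=5, Judy=1, Trent=1
Event 4 (Wendy +2): Wendy: 0 -> 2. State: Wendy=2, Carol=5, Judy=1, Trent=1
Event 5 (Trent -1): Trent: 1 -> 0. State: Wendy=2, Carol=5, Judy=1, Trent=0

Wendy's final count: 2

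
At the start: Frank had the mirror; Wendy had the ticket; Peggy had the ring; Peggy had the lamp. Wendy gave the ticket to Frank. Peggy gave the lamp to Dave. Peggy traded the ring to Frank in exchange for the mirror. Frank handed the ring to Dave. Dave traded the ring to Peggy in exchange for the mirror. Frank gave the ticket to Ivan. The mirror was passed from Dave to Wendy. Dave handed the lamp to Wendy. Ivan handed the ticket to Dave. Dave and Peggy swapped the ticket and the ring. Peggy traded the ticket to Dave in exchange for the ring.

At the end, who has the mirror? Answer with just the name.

Answer: Wendy

Derivation:
Tracking all object holders:
Start: mirror:Frank, ticket:Wendy, ring:Peggy, lamp:Peggy
Event 1 (give ticket: Wendy -> Frank). State: mirror:Frank, ticket:Frank, ring:Peggy, lamp:Peggy
Event 2 (give lamp: Peggy -> Dave). State: mirror:Frank, ticket:Frank, ring:Peggy, lamp:Dave
Event 3 (swap ring<->mirror: now ring:Frank, mirror:Peggy). State: mirror:Peggy, ticket:Frank, ring:Frank, lamp:Dave
Event 4 (give ring: Frank -> Dave). State: mirror:Peggy, ticket:Frank, ring:Dave, lamp:Dave
Event 5 (swap ring<->mirror: now ring:Peggy, mirror:Dave). State: mirror:Dave, ticket:Frank, ring:Peggy, lamp:Dave
Event 6 (give ticket: Frank -> Ivan). State: mirror:Dave, ticket:Ivan, ring:Peggy, lamp:Dave
Event 7 (give mirror: Dave -> Wendy). State: mirror:Wendy, ticket:Ivan, ring:Peggy, lamp:Dave
Event 8 (give lamp: Dave -> Wendy). State: mirror:Wendy, ticket:Ivan, ring:Peggy, lamp:Wendy
Event 9 (give ticket: Ivan -> Dave). State: mirror:Wendy, ticket:Dave, ring:Peggy, lamp:Wendy
Event 10 (swap ticket<->ring: now ticket:Peggy, ring:Dave). State: mirror:Wendy, ticket:Peggy, ring:Dave, lamp:Wendy
Event 11 (swap ticket<->ring: now ticket:Dave, ring:Peggy). State: mirror:Wendy, ticket:Dave, ring:Peggy, lamp:Wendy

Final state: mirror:Wendy, ticket:Dave, ring:Peggy, lamp:Wendy
The mirror is held by Wendy.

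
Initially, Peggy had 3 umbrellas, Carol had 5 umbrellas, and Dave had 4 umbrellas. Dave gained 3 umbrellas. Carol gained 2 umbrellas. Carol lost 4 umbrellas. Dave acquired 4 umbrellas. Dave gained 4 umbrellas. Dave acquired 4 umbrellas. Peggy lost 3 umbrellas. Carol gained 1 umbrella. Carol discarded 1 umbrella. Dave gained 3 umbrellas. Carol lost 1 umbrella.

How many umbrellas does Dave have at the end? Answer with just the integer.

Answer: 22

Derivation:
Tracking counts step by step:
Start: Peggy=3, Carol=5, Dave=4
Event 1 (Dave +3): Dave: 4 -> 7. State: Peggy=3, Carol=5, Dave=7
Event 2 (Carol +2): Carol: 5 -> 7. State: Peggy=3, Carol=7, Dave=7
Event 3 (Carol -4): Carol: 7 -> 3. State: Peggy=3, Carol=3, Dave=7
Event 4 (Dave +4): Dave: 7 -> 11. State: Peggy=3, Carol=3, Dave=11
Event 5 (Dave +4): Dave: 11 -> 15. State: Peggy=3, Carol=3, Dave=15
Event 6 (Dave +4): Dave: 15 -> 19. State: Peggy=3, Carol=3, Dave=19
Event 7 (Peggy -3): Peggy: 3 -> 0. State: Peggy=0, Carol=3, Dave=19
Event 8 (Carol +1): Carol: 3 -> 4. State: Peggy=0, Carol=4, Dave=19
Event 9 (Carol -1): Carol: 4 -> 3. State: Peggy=0, Carol=3, Dave=19
Event 10 (Dave +3): Dave: 19 -> 22. State: Peggy=0, Carol=3, Dave=22
Event 11 (Carol -1): Carol: 3 -> 2. State: Peggy=0, Carol=2, Dave=22

Dave's final count: 22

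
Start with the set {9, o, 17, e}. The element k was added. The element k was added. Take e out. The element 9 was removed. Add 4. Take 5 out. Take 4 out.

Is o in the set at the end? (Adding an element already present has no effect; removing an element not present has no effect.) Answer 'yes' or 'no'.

Tracking the set through each operation:
Start: {17, 9, e, o}
Event 1 (add k): added. Set: {17, 9, e, k, o}
Event 2 (add k): already present, no change. Set: {17, 9, e, k, o}
Event 3 (remove e): removed. Set: {17, 9, k, o}
Event 4 (remove 9): removed. Set: {17, k, o}
Event 5 (add 4): added. Set: {17, 4, k, o}
Event 6 (remove 5): not present, no change. Set: {17, 4, k, o}
Event 7 (remove 4): removed. Set: {17, k, o}

Final set: {17, k, o} (size 3)
o is in the final set.

Answer: yes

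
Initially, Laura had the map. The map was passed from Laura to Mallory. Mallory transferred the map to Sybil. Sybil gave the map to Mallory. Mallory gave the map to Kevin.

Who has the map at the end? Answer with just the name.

Answer: Kevin

Derivation:
Tracking the map through each event:
Start: Laura has the map.
After event 1: Mallory has the map.
After event 2: Sybil has the map.
After event 3: Mallory has the map.
After event 4: Kevin has the map.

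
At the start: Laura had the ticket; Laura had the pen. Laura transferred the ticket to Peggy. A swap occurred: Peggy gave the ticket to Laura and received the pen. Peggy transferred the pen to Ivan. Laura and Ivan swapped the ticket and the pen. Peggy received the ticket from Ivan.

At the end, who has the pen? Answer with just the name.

Answer: Laura

Derivation:
Tracking all object holders:
Start: ticket:Laura, pen:Laura
Event 1 (give ticket: Laura -> Peggy). State: ticket:Peggy, pen:Laura
Event 2 (swap ticket<->pen: now ticket:Laura, pen:Peggy). State: ticket:Laura, pen:Peggy
Event 3 (give pen: Peggy -> Ivan). State: ticket:Laura, pen:Ivan
Event 4 (swap ticket<->pen: now ticket:Ivan, pen:Laura). State: ticket:Ivan, pen:Laura
Event 5 (give ticket: Ivan -> Peggy). State: ticket:Peggy, pen:Laura

Final state: ticket:Peggy, pen:Laura
The pen is held by Laura.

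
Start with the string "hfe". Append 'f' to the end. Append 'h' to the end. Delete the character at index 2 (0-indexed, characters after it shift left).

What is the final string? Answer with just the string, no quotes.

Applying each edit step by step:
Start: "hfe"
Op 1 (append 'f'): "hfe" -> "hfef"
Op 2 (append 'h'): "hfef" -> "hfefh"
Op 3 (delete idx 2 = 'e'): "hfefh" -> "hffh"

Answer: hffh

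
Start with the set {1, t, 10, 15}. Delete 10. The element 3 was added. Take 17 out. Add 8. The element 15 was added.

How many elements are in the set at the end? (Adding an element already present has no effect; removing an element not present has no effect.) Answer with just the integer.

Tracking the set through each operation:
Start: {1, 10, 15, t}
Event 1 (remove 10): removed. Set: {1, 15, t}
Event 2 (add 3): added. Set: {1, 15, 3, t}
Event 3 (remove 17): not present, no change. Set: {1, 15, 3, t}
Event 4 (add 8): added. Set: {1, 15, 3, 8, t}
Event 5 (add 15): already present, no change. Set: {1, 15, 3, 8, t}

Final set: {1, 15, 3, 8, t} (size 5)

Answer: 5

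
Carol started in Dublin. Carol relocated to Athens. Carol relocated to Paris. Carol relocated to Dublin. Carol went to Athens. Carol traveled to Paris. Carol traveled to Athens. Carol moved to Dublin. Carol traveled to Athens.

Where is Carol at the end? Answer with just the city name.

Tracking Carol's location:
Start: Carol is in Dublin.
After move 1: Dublin -> Athens. Carol is in Athens.
After move 2: Athens -> Paris. Carol is in Paris.
After move 3: Paris -> Dublin. Carol is in Dublin.
After move 4: Dublin -> Athens. Carol is in Athens.
After move 5: Athens -> Paris. Carol is in Paris.
After move 6: Paris -> Athens. Carol is in Athens.
After move 7: Athens -> Dublin. Carol is in Dublin.
After move 8: Dublin -> Athens. Carol is in Athens.

Answer: Athens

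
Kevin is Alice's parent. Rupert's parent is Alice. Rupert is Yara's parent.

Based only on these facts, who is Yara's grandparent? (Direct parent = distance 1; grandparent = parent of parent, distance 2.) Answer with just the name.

Reconstructing the parent chain from the given facts:
  Kevin -> Alice -> Rupert -> Yara
(each arrow means 'parent of the next')
Positions in the chain (0 = top):
  position of Kevin: 0
  position of Alice: 1
  position of Rupert: 2
  position of Yara: 3

Yara is at position 3; the grandparent is 2 steps up the chain, i.e. position 1: Alice.

Answer: Alice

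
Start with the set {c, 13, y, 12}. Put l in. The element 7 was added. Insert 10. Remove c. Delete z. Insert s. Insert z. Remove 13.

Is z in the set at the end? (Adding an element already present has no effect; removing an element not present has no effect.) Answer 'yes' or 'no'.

Tracking the set through each operation:
Start: {12, 13, c, y}
Event 1 (add l): added. Set: {12, 13, c, l, y}
Event 2 (add 7): added. Set: {12, 13, 7, c, l, y}
Event 3 (add 10): added. Set: {10, 12, 13, 7, c, l, y}
Event 4 (remove c): removed. Set: {10, 12, 13, 7, l, y}
Event 5 (remove z): not present, no change. Set: {10, 12, 13, 7, l, y}
Event 6 (add s): added. Set: {10, 12, 13, 7, l, s, y}
Event 7 (add z): added. Set: {10, 12, 13, 7, l, s, y, z}
Event 8 (remove 13): removed. Set: {10, 12, 7, l, s, y, z}

Final set: {10, 12, 7, l, s, y, z} (size 7)
z is in the final set.

Answer: yes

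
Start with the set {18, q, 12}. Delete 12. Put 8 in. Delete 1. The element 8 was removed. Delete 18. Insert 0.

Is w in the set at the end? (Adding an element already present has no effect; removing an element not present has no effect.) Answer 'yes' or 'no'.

Answer: no

Derivation:
Tracking the set through each operation:
Start: {12, 18, q}
Event 1 (remove 12): removed. Set: {18, q}
Event 2 (add 8): added. Set: {18, 8, q}
Event 3 (remove 1): not present, no change. Set: {18, 8, q}
Event 4 (remove 8): removed. Set: {18, q}
Event 5 (remove 18): removed. Set: {q}
Event 6 (add 0): added. Set: {0, q}

Final set: {0, q} (size 2)
w is NOT in the final set.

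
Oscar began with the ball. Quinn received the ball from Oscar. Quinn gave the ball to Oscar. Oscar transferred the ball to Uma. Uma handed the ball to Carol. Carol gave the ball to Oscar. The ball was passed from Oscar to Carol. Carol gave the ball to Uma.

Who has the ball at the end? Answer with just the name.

Tracking the ball through each event:
Start: Oscar has the ball.
After event 1: Quinn has the ball.
After event 2: Oscar has the ball.
After event 3: Uma has the ball.
After event 4: Carol has the ball.
After event 5: Oscar has the ball.
After event 6: Carol has the ball.
After event 7: Uma has the ball.

Answer: Uma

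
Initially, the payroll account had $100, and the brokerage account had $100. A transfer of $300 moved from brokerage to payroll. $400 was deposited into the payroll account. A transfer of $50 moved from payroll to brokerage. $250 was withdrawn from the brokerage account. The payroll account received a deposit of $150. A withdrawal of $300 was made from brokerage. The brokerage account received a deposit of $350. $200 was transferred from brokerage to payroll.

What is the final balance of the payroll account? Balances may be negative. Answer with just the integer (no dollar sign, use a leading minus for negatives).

Tracking account balances step by step:
Start: payroll=100, brokerage=100
Event 1 (transfer 300 brokerage -> payroll): brokerage: 100 - 300 = -200, payroll: 100 + 300 = 400. Balances: payroll=400, brokerage=-200
Event 2 (deposit 400 to payroll): payroll: 400 + 400 = 800. Balances: payroll=800, brokerage=-200
Event 3 (transfer 50 payroll -> brokerage): payroll: 800 - 50 = 750, brokerage: -200 + 50 = -150. Balances: payroll=750, brokerage=-150
Event 4 (withdraw 250 from brokerage): brokerage: -150 - 250 = -400. Balances: payroll=750, brokerage=-400
Event 5 (deposit 150 to payroll): payroll: 750 + 150 = 900. Balances: payroll=900, brokerage=-400
Event 6 (withdraw 300 from brokerage): brokerage: -400 - 300 = -700. Balances: payroll=900, brokerage=-700
Event 7 (deposit 350 to brokerage): brokerage: -700 + 350 = -350. Balances: payroll=900, brokerage=-350
Event 8 (transfer 200 brokerage -> payroll): brokerage: -350 - 200 = -550, payroll: 900 + 200 = 1100. Balances: payroll=1100, brokerage=-550

Final balance of payroll: 1100

Answer: 1100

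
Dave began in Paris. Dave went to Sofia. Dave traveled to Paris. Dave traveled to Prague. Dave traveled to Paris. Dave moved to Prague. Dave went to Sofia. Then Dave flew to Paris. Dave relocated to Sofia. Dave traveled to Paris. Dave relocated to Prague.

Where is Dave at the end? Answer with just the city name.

Tracking Dave's location:
Start: Dave is in Paris.
After move 1: Paris -> Sofia. Dave is in Sofia.
After move 2: Sofia -> Paris. Dave is in Paris.
After move 3: Paris -> Prague. Dave is in Prague.
After move 4: Prague -> Paris. Dave is in Paris.
After move 5: Paris -> Prague. Dave is in Prague.
After move 6: Prague -> Sofia. Dave is in Sofia.
After move 7: Sofia -> Paris. Dave is in Paris.
After move 8: Paris -> Sofia. Dave is in Sofia.
After move 9: Sofia -> Paris. Dave is in Paris.
After move 10: Paris -> Prague. Dave is in Prague.

Answer: Prague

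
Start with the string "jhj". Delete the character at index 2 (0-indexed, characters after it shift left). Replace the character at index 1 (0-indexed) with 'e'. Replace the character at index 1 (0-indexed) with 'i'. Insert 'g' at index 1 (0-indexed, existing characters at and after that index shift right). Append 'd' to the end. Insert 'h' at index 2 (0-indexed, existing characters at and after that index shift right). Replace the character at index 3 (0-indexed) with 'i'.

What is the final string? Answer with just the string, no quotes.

Answer: jghid

Derivation:
Applying each edit step by step:
Start: "jhj"
Op 1 (delete idx 2 = 'j'): "jhj" -> "jh"
Op 2 (replace idx 1: 'h' -> 'e'): "jh" -> "je"
Op 3 (replace idx 1: 'e' -> 'i'): "je" -> "ji"
Op 4 (insert 'g' at idx 1): "ji" -> "jgi"
Op 5 (append 'd'): "jgi" -> "jgid"
Op 6 (insert 'h' at idx 2): "jgid" -> "jghid"
Op 7 (replace idx 3: 'i' -> 'i'): "jghid" -> "jghid"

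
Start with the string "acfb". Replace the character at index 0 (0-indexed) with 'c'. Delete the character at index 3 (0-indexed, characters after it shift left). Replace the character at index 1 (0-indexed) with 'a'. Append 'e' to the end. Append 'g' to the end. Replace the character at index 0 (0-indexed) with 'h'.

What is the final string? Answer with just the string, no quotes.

Answer: hafeg

Derivation:
Applying each edit step by step:
Start: "acfb"
Op 1 (replace idx 0: 'a' -> 'c'): "acfb" -> "ccfb"
Op 2 (delete idx 3 = 'b'): "ccfb" -> "ccf"
Op 3 (replace idx 1: 'c' -> 'a'): "ccf" -> "caf"
Op 4 (append 'e'): "caf" -> "cafe"
Op 5 (append 'g'): "cafe" -> "cafeg"
Op 6 (replace idx 0: 'c' -> 'h'): "cafeg" -> "hafeg"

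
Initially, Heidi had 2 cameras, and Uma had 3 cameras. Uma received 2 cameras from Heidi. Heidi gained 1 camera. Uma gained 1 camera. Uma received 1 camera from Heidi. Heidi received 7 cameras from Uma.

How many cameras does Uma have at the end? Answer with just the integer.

Answer: 0

Derivation:
Tracking counts step by step:
Start: Heidi=2, Uma=3
Event 1 (Heidi -> Uma, 2): Heidi: 2 -> 0, Uma: 3 -> 5. State: Heidi=0, Uma=5
Event 2 (Heidi +1): Heidi: 0 -> 1. State: Heidi=1, Uma=5
Event 3 (Uma +1): Uma: 5 -> 6. State: Heidi=1, Uma=6
Event 4 (Heidi -> Uma, 1): Heidi: 1 -> 0, Uma: 6 -> 7. State: Heidi=0, Uma=7
Event 5 (Uma -> Heidi, 7): Uma: 7 -> 0, Heidi: 0 -> 7. State: Heidi=7, Uma=0

Uma's final count: 0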